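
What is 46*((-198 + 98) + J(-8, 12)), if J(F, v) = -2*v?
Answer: -5704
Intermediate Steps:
46*((-198 + 98) + J(-8, 12)) = 46*((-198 + 98) - 2*12) = 46*(-100 - 24) = 46*(-124) = -5704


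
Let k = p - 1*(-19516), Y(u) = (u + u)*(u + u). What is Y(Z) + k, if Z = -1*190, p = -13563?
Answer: 150353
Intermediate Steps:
Z = -190
Y(u) = 4*u² (Y(u) = (2*u)*(2*u) = 4*u²)
k = 5953 (k = -13563 - 1*(-19516) = -13563 + 19516 = 5953)
Y(Z) + k = 4*(-190)² + 5953 = 4*36100 + 5953 = 144400 + 5953 = 150353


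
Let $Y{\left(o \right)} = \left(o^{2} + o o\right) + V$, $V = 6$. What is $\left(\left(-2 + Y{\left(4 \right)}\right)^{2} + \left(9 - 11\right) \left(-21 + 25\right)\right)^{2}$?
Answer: $1658944$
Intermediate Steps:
$Y{\left(o \right)} = 6 + 2 o^{2}$ ($Y{\left(o \right)} = \left(o^{2} + o o\right) + 6 = \left(o^{2} + o^{2}\right) + 6 = 2 o^{2} + 6 = 6 + 2 o^{2}$)
$\left(\left(-2 + Y{\left(4 \right)}\right)^{2} + \left(9 - 11\right) \left(-21 + 25\right)\right)^{2} = \left(\left(-2 + \left(6 + 2 \cdot 4^{2}\right)\right)^{2} + \left(9 - 11\right) \left(-21 + 25\right)\right)^{2} = \left(\left(-2 + \left(6 + 2 \cdot 16\right)\right)^{2} - 8\right)^{2} = \left(\left(-2 + \left(6 + 32\right)\right)^{2} - 8\right)^{2} = \left(\left(-2 + 38\right)^{2} - 8\right)^{2} = \left(36^{2} - 8\right)^{2} = \left(1296 - 8\right)^{2} = 1288^{2} = 1658944$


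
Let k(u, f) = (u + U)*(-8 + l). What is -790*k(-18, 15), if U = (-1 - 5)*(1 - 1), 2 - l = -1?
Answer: -71100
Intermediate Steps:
l = 3 (l = 2 - 1*(-1) = 2 + 1 = 3)
U = 0 (U = -6*0 = 0)
k(u, f) = -5*u (k(u, f) = (u + 0)*(-8 + 3) = u*(-5) = -5*u)
-790*k(-18, 15) = -(-3950)*(-18) = -790*90 = -71100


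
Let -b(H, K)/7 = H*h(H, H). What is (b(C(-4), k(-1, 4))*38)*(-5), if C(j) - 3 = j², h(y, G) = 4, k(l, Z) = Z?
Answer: 101080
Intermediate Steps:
C(j) = 3 + j²
b(H, K) = -28*H (b(H, K) = -7*H*4 = -28*H)
(b(C(-4), k(-1, 4))*38)*(-5) = (-28*(3 + (-4)²)*38)*(-5) = (-28*(3 + 16)*38)*(-5) = (-28*19*38)*(-5) = -532*38*(-5) = -20216*(-5) = 101080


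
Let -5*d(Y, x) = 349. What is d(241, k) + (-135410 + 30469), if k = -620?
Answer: -525054/5 ≈ -1.0501e+5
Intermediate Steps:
d(Y, x) = -349/5 (d(Y, x) = -⅕*349 = -349/5)
d(241, k) + (-135410 + 30469) = -349/5 + (-135410 + 30469) = -349/5 - 104941 = -525054/5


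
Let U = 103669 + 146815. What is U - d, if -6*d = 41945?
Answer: 1544849/6 ≈ 2.5747e+5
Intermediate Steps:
d = -41945/6 (d = -1/6*41945 = -41945/6 ≈ -6990.8)
U = 250484
U - d = 250484 - 1*(-41945/6) = 250484 + 41945/6 = 1544849/6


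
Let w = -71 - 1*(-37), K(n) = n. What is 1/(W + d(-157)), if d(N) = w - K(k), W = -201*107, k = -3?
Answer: -1/21538 ≈ -4.6430e-5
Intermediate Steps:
w = -34 (w = -71 + 37 = -34)
W = -21507
d(N) = -31 (d(N) = -34 - 1*(-3) = -34 + 3 = -31)
1/(W + d(-157)) = 1/(-21507 - 31) = 1/(-21538) = -1/21538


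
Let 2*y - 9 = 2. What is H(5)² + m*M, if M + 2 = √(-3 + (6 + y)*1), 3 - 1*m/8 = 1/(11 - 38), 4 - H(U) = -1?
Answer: -637/27 + 328*√34/27 ≈ 47.243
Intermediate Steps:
y = 11/2 (y = 9/2 + (½)*2 = 9/2 + 1 = 11/2 ≈ 5.5000)
H(U) = 5 (H(U) = 4 - 1*(-1) = 4 + 1 = 5)
m = 656/27 (m = 24 - 8/(11 - 38) = 24 - 8/(-27) = 24 - 8*(-1/27) = 24 + 8/27 = 656/27 ≈ 24.296)
M = -2 + √34/2 (M = -2 + √(-3 + (6 + 11/2)*1) = -2 + √(-3 + (23/2)*1) = -2 + √(-3 + 23/2) = -2 + √(17/2) = -2 + √34/2 ≈ 0.91548)
H(5)² + m*M = 5² + 656*(-2 + √34/2)/27 = 25 + (-1312/27 + 328*√34/27) = -637/27 + 328*√34/27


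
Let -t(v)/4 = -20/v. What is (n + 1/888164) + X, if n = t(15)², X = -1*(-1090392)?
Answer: 8716249652585/7993476 ≈ 1.0904e+6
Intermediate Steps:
t(v) = 80/v (t(v) = -(-80)/v = 80/v)
X = 1090392
n = 256/9 (n = (80/15)² = (80*(1/15))² = (16/3)² = 256/9 ≈ 28.444)
(n + 1/888164) + X = (256/9 + 1/888164) + 1090392 = 227369993/7993476 + 1090392 = 8716249652585/7993476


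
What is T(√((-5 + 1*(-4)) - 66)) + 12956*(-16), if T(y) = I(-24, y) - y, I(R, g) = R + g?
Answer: -207320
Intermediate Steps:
T(y) = -24 (T(y) = (-24 + y) - y = -24)
T(√((-5 + 1*(-4)) - 66)) + 12956*(-16) = -24 + 12956*(-16) = -24 - 207296 = -207320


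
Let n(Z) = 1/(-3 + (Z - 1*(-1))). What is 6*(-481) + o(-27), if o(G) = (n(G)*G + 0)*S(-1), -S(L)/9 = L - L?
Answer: -2886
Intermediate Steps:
S(L) = 0 (S(L) = -9*(L - L) = -9*0 = 0)
n(Z) = 1/(-2 + Z) (n(Z) = 1/(-3 + (Z + 1)) = 1/(-3 + (1 + Z)) = 1/(-2 + Z))
o(G) = 0 (o(G) = (G/(-2 + G) + 0)*0 = (G/(-2 + G))*0 = 0)
6*(-481) + o(-27) = 6*(-481) + 0 = -2886 + 0 = -2886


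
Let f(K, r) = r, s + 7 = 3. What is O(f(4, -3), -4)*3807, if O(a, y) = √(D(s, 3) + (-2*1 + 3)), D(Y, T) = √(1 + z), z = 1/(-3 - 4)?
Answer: 3807*√(49 + 7*√42)/7 ≈ 5283.1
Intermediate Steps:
s = -4 (s = -7 + 3 = -4)
z = -⅐ (z = 1/(-7) = -⅐ ≈ -0.14286)
D(Y, T) = √42/7 (D(Y, T) = √(1 - ⅐) = √(6/7) = √42/7)
O(a, y) = √(1 + √42/7) (O(a, y) = √(√42/7 + (-2*1 + 3)) = √(√42/7 + (-2 + 3)) = √(√42/7 + 1) = √(1 + √42/7))
O(f(4, -3), -4)*3807 = (√(49 + 7*√42)/7)*3807 = 3807*√(49 + 7*√42)/7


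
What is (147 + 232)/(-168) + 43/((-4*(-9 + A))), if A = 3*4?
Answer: -327/56 ≈ -5.8393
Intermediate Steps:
A = 12
(147 + 232)/(-168) + 43/((-4*(-9 + A))) = (147 + 232)/(-168) + 43/((-4*(-9 + 12))) = 379*(-1/168) + 43/((-4*3)) = -379/168 + 43/(-12) = -379/168 + 43*(-1/12) = -379/168 - 43/12 = -327/56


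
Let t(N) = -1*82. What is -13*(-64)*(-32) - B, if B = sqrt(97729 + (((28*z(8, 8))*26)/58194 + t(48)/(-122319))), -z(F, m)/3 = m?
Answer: -26624 - sqrt(1698161018203299799639)/131819109 ≈ -26937.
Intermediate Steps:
z(F, m) = -3*m
t(N) = -82
B = sqrt(1698161018203299799639)/131819109 (B = sqrt(97729 + (((28*(-3*8))*26)/58194 - 82/(-122319))) = sqrt(97729 + (((28*(-24))*26)*(1/58194) - 82*(-1/122319))) = sqrt(97729 + (-672*26*(1/58194) + 82/122319)) = sqrt(97729 + (-17472*1/58194 + 82/122319)) = sqrt(97729 + (-2912/9699 + 82/122319)) = sqrt(97729 - 118465870/395457327) = sqrt(38647530644513/395457327) = sqrt(1698161018203299799639)/131819109 ≈ 312.62)
-13*(-64)*(-32) - B = -13*(-64)*(-32) - sqrt(1698161018203299799639)/131819109 = 832*(-32) - sqrt(1698161018203299799639)/131819109 = -26624 - sqrt(1698161018203299799639)/131819109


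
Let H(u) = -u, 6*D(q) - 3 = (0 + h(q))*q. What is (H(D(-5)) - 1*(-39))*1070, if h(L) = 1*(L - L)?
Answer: 41195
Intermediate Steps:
h(L) = 0 (h(L) = 1*0 = 0)
D(q) = 1/2 (D(q) = 1/2 + ((0 + 0)*q)/6 = 1/2 + (0*q)/6 = 1/2 + (1/6)*0 = 1/2 + 0 = 1/2)
(H(D(-5)) - 1*(-39))*1070 = (-1*1/2 - 1*(-39))*1070 = (-1/2 + 39)*1070 = (77/2)*1070 = 41195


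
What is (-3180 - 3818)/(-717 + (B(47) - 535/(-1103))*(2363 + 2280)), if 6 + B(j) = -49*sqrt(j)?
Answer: -224109163130680/2958793756298847127 + 1936955872213474*sqrt(47)/2958793756298847127 ≈ 0.0044123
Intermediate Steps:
B(j) = -6 - 49*sqrt(j)
(-3180 - 3818)/(-717 + (B(47) - 535/(-1103))*(2363 + 2280)) = (-3180 - 3818)/(-717 + ((-6 - 49*sqrt(47)) - 535/(-1103))*(2363 + 2280)) = -6998/(-717 + ((-6 - 49*sqrt(47)) - 535*(-1/1103))*4643) = -6998/(-717 + ((-6 - 49*sqrt(47)) + 535/1103)*4643) = -6998/(-717 + (-6083/1103 - 49*sqrt(47))*4643) = -6998/(-717 + (-28243369/1103 - 227507*sqrt(47))) = -6998/(-29034220/1103 - 227507*sqrt(47))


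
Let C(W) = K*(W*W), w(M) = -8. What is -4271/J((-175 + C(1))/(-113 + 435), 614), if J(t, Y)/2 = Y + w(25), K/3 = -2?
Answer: -4271/1212 ≈ -3.5239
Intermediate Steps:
K = -6 (K = 3*(-2) = -6)
C(W) = -6*W**2 (C(W) = -6*W*W = -6*W**2)
J(t, Y) = -16 + 2*Y (J(t, Y) = 2*(Y - 8) = 2*(-8 + Y) = -16 + 2*Y)
-4271/J((-175 + C(1))/(-113 + 435), 614) = -4271/(-16 + 2*614) = -4271/(-16 + 1228) = -4271/1212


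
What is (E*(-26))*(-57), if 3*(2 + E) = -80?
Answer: -42484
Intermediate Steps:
E = -86/3 (E = -2 + (⅓)*(-80) = -2 - 80/3 = -86/3 ≈ -28.667)
(E*(-26))*(-57) = -86/3*(-26)*(-57) = (2236/3)*(-57) = -42484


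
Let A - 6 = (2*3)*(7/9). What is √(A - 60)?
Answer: 2*I*√111/3 ≈ 7.0238*I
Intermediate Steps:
A = 32/3 (A = 6 + (2*3)*(7/9) = 6 + 6*(7*(⅑)) = 6 + 6*(7/9) = 6 + 14/3 = 32/3 ≈ 10.667)
√(A - 60) = √(32/3 - 60) = √(-148/3) = 2*I*√111/3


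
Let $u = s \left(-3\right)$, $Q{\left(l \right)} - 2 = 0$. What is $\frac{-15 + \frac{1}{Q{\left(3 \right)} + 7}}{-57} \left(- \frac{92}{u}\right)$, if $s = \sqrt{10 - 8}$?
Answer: $\frac{6164 \sqrt{2}}{1539} \approx 5.6642$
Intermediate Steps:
$Q{\left(l \right)} = 2$ ($Q{\left(l \right)} = 2 + 0 = 2$)
$s = \sqrt{2}$ ($s = \sqrt{10 - 8} = \sqrt{2} \approx 1.4142$)
$u = - 3 \sqrt{2}$ ($u = \sqrt{2} \left(-3\right) = - 3 \sqrt{2} \approx -4.2426$)
$\frac{-15 + \frac{1}{Q{\left(3 \right)} + 7}}{-57} \left(- \frac{92}{u}\right) = \frac{-15 + \frac{1}{2 + 7}}{-57} \left(- \frac{92}{\left(-3\right) \sqrt{2}}\right) = \left(-15 + \frac{1}{9}\right) \left(- \frac{1}{57}\right) \left(- 92 \left(- \frac{\sqrt{2}}{6}\right)\right) = \left(-15 + \frac{1}{9}\right) \left(- \frac{1}{57}\right) \frac{46 \sqrt{2}}{3} = \left(- \frac{134}{9}\right) \left(- \frac{1}{57}\right) \frac{46 \sqrt{2}}{3} = \frac{134 \frac{46 \sqrt{2}}{3}}{513} = \frac{6164 \sqrt{2}}{1539}$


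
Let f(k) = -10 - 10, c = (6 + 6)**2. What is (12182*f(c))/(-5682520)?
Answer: 6091/142063 ≈ 0.042875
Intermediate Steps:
c = 144 (c = 12**2 = 144)
f(k) = -20
(12182*f(c))/(-5682520) = (12182*(-20))/(-5682520) = -243640*(-1/5682520) = 6091/142063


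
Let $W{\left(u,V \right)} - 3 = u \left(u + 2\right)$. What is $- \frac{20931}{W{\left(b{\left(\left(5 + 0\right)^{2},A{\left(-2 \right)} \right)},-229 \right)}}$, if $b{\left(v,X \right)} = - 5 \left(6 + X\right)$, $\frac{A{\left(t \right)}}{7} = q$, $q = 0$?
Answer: $- \frac{6977}{281} \approx -24.829$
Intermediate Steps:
$A{\left(t \right)} = 0$ ($A{\left(t \right)} = 7 \cdot 0 = 0$)
$b{\left(v,X \right)} = -30 - 5 X$
$W{\left(u,V \right)} = 3 + u \left(2 + u\right)$ ($W{\left(u,V \right)} = 3 + u \left(u + 2\right) = 3 + u \left(2 + u\right)$)
$- \frac{20931}{W{\left(b{\left(\left(5 + 0\right)^{2},A{\left(-2 \right)} \right)},-229 \right)}} = - \frac{20931}{3 + \left(-30 - 0\right)^{2} + 2 \left(-30 - 0\right)} = - \frac{20931}{3 + \left(-30 + 0\right)^{2} + 2 \left(-30 + 0\right)} = - \frac{20931}{3 + \left(-30\right)^{2} + 2 \left(-30\right)} = - \frac{20931}{3 + 900 - 60} = - \frac{20931}{843} = \left(-20931\right) \frac{1}{843} = - \frac{6977}{281}$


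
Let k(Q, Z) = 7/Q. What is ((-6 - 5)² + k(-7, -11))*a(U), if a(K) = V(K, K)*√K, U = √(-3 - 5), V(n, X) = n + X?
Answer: 960*I*2^(¼)*√I ≈ -807.26 + 807.26*I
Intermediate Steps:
V(n, X) = X + n
U = 2*I*√2 (U = √(-8) = 2*I*√2 ≈ 2.8284*I)
a(K) = 2*K^(3/2) (a(K) = (K + K)*√K = (2*K)*√K = 2*K^(3/2))
((-6 - 5)² + k(-7, -11))*a(U) = ((-6 - 5)² + 7/(-7))*(2*(2*I*√2)^(3/2)) = ((-11)² + 7*(-⅐))*(2*(4*2^(¼)*I^(3/2))) = (121 - 1)*(8*2^(¼)*I^(3/2)) = 120*(8*2^(¼)*I^(3/2)) = 960*2^(¼)*I^(3/2)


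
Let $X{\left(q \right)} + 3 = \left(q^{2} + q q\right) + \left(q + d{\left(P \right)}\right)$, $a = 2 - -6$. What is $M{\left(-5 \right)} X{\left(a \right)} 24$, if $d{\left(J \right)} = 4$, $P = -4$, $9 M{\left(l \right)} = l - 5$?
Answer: $- \frac{10960}{3} \approx -3653.3$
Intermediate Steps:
$M{\left(l \right)} = - \frac{5}{9} + \frac{l}{9}$ ($M{\left(l \right)} = \frac{l - 5}{9} = \frac{-5 + l}{9} = - \frac{5}{9} + \frac{l}{9}$)
$a = 8$ ($a = 2 + 6 = 8$)
$X{\left(q \right)} = 1 + q + 2 q^{2}$ ($X{\left(q \right)} = -3 + \left(\left(q^{2} + q q\right) + \left(q + 4\right)\right) = -3 + \left(\left(q^{2} + q^{2}\right) + \left(4 + q\right)\right) = -3 + \left(2 q^{2} + \left(4 + q\right)\right) = -3 + \left(4 + q + 2 q^{2}\right) = 1 + q + 2 q^{2}$)
$M{\left(-5 \right)} X{\left(a \right)} 24 = \left(- \frac{5}{9} + \frac{1}{9} \left(-5\right)\right) \left(1 + 8 + 2 \cdot 8^{2}\right) 24 = \left(- \frac{5}{9} - \frac{5}{9}\right) \left(1 + 8 + 2 \cdot 64\right) 24 = - \frac{10 \left(1 + 8 + 128\right)}{9} \cdot 24 = \left(- \frac{10}{9}\right) 137 \cdot 24 = \left(- \frac{1370}{9}\right) 24 = - \frac{10960}{3}$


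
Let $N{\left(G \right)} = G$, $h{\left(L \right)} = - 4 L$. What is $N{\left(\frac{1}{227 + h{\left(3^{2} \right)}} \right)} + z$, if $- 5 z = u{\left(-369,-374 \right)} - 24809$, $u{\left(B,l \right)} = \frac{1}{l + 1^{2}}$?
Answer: $\frac{1767469643}{356215} \approx 4961.8$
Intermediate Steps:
$u{\left(B,l \right)} = \frac{1}{1 + l}$ ($u{\left(B,l \right)} = \frac{1}{l + 1} = \frac{1}{1 + l}$)
$z = \frac{9253758}{1865}$ ($z = - \frac{\frac{1}{1 - 374} - 24809}{5} = - \frac{\frac{1}{-373} - 24809}{5} = - \frac{- \frac{1}{373} - 24809}{5} = \left(- \frac{1}{5}\right) \left(- \frac{9253758}{373}\right) = \frac{9253758}{1865} \approx 4961.8$)
$N{\left(\frac{1}{227 + h{\left(3^{2} \right)}} \right)} + z = \frac{1}{227 - 4 \cdot 3^{2}} + \frac{9253758}{1865} = \frac{1}{227 - 36} + \frac{9253758}{1865} = \frac{1}{191} + \frac{9253758}{1865} = \frac{1767469643}{356215}$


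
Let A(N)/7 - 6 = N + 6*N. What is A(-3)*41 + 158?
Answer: -4147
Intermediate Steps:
A(N) = 42 + 49*N (A(N) = 42 + 7*(N + 6*N) = 42 + 7*(7*N) = 42 + 49*N)
A(-3)*41 + 158 = (42 + 49*(-3))*41 + 158 = (42 - 147)*41 + 158 = -105*41 + 158 = -4305 + 158 = -4147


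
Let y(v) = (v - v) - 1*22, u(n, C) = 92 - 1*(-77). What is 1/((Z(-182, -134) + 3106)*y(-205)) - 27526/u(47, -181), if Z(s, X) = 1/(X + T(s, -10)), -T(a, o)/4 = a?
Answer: -50784511153/311799085 ≈ -162.88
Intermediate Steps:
T(a, o) = -4*a
Z(s, X) = 1/(X - 4*s)
u(n, C) = 169 (u(n, C) = 92 + 77 = 169)
y(v) = -22 (y(v) = 0 - 22 = -22)
1/((Z(-182, -134) + 3106)*y(-205)) - 27526/u(47, -181) = 1/((1/(-134 - 4*(-182)) + 3106)*(-22)) - 27526/169 = -1/22/(1/(-134 + 728) + 3106) - 27526*1/169 = -1/22/(1/594 + 3106) - 27526/169 = -1/22/(1844965/594) - 27526/169 = (594/1844965)*(-1/22) - 27526/169 = -27/1844965 - 27526/169 = -50784511153/311799085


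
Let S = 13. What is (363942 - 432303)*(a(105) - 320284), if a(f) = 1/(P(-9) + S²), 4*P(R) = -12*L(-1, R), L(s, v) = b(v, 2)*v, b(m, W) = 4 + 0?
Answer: 6064896794787/277 ≈ 2.1895e+10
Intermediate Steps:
b(m, W) = 4
L(s, v) = 4*v
P(R) = -12*R (P(R) = (-48*R)/4 = -12*R)
a(f) = 1/277 (a(f) = 1/(-12*(-9) + 13²) = 1/(108 + 169) = 1/277)
(363942 - 432303)*(a(105) - 320284) = (363942 - 432303)*(1/277 - 320284) = -68361*(-88718667/277) = 6064896794787/277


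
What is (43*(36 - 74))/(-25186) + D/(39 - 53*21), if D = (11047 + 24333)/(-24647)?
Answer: 225227017/3401507823 ≈ 0.066214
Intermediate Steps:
D = -35380/24647 (D = 35380*(-1/24647) = -35380/24647 ≈ -1.4355)
(43*(36 - 74))/(-25186) + D/(39 - 53*21) = (43*(36 - 74))/(-25186) - 35380/(24647*(39 - 53*21)) = (43*(-38))*(-1/25186) - 35380/(24647*(39 - 1113)) = -1634*(-1/25186) - 35380/24647/(-1074) = 817/12593 - 35380/24647*(-1/1074) = 817/12593 + 17690/13235439 = 225227017/3401507823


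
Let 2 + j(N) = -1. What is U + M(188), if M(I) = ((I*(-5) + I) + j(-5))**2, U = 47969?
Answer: 617994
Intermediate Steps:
j(N) = -3 (j(N) = -2 - 1 = -3)
M(I) = (-3 - 4*I)**2 (M(I) = ((I*(-5) + I) - 3)**2 = ((-5*I + I) - 3)**2 = (-4*I - 3)**2 = (-3 - 4*I)**2)
U + M(188) = 47969 + (3 + 4*188)**2 = 47969 + (3 + 752)**2 = 47969 + 755**2 = 47969 + 570025 = 617994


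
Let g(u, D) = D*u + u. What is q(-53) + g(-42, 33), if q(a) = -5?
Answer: -1433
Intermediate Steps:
g(u, D) = u + D*u
q(-53) + g(-42, 33) = -5 - 42*(1 + 33) = -5 - 42*34 = -5 - 1428 = -1433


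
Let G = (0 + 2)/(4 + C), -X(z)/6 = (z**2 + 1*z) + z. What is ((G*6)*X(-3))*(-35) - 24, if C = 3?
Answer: 1056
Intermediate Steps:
X(z) = -12*z - 6*z**2 (X(z) = -6*((z**2 + 1*z) + z) = -6*((z**2 + z) + z) = -6*((z + z**2) + z) = -6*(z**2 + 2*z) = -12*z - 6*z**2)
G = 2/7 (G = (0 + 2)/(4 + 3) = 2/7 ≈ 0.28571)
((G*6)*X(-3))*(-35) - 24 = (((2/7)*6)*(-6*(-3)*(2 - 3)))*(-35) - 24 = (12*(-6*(-3)*(-1))/7)*(-35) - 24 = ((12/7)*(-18))*(-35) - 24 = -216/7*(-35) - 24 = 1080 - 24 = 1056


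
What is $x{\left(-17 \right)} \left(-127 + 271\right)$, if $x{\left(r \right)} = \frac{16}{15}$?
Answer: $\frac{768}{5} \approx 153.6$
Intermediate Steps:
$x{\left(r \right)} = \frac{16}{15}$ ($x{\left(r \right)} = 16 \cdot \frac{1}{15} = \frac{16}{15}$)
$x{\left(-17 \right)} \left(-127 + 271\right) = \frac{16 \left(-127 + 271\right)}{15} = \frac{16}{15} \cdot 144 = \frac{768}{5}$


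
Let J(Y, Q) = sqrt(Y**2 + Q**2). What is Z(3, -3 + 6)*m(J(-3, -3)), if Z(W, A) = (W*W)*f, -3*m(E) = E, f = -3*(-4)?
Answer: -108*sqrt(2) ≈ -152.74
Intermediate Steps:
J(Y, Q) = sqrt(Q**2 + Y**2)
f = 12
m(E) = -E/3
Z(W, A) = 12*W**2 (Z(W, A) = (W*W)*12 = W**2*12 = 12*W**2)
Z(3, -3 + 6)*m(J(-3, -3)) = (12*3**2)*(-sqrt((-3)**2 + (-3)**2)/3) = (12*9)*(-sqrt(9 + 9)/3) = 108*(-sqrt(2)) = -108*sqrt(2)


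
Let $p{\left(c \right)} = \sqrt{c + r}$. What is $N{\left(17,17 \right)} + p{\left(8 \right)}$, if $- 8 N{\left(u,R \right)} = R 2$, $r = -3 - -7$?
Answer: $- \frac{17}{4} + 2 \sqrt{3} \approx -0.7859$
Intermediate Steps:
$r = 4$ ($r = -3 + 7 = 4$)
$N{\left(u,R \right)} = - \frac{R}{4}$ ($N{\left(u,R \right)} = - \frac{R 2}{8} = - \frac{2 R}{8} = - \frac{R}{4}$)
$p{\left(c \right)} = \sqrt{4 + c}$ ($p{\left(c \right)} = \sqrt{c + 4} = \sqrt{4 + c}$)
$N{\left(17,17 \right)} + p{\left(8 \right)} = \left(- \frac{1}{4}\right) 17 + \sqrt{4 + 8} = - \frac{17}{4} + \sqrt{12} = - \frac{17}{4} + 2 \sqrt{3}$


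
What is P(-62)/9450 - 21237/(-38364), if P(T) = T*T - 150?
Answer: 57067711/60423300 ≈ 0.94447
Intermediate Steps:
P(T) = -150 + T**2 (P(T) = T**2 - 150 = -150 + T**2)
P(-62)/9450 - 21237/(-38364) = (-150 + (-62)**2)/9450 - 21237/(-38364) = (-150 + 3844)*(1/9450) - 21237*(-1/38364) = 3694*(1/9450) + 7079/12788 = 1847/4725 + 7079/12788 = 57067711/60423300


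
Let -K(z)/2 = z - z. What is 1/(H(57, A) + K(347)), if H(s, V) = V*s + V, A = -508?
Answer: -1/29464 ≈ -3.3940e-5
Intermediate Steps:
H(s, V) = V + V*s
K(z) = 0 (K(z) = -2*(z - z) = -2*0 = 0)
1/(H(57, A) + K(347)) = 1/(-508*(1 + 57) + 0) = 1/(-508*58 + 0) = 1/(-29464 + 0) = 1/(-29464) = -1/29464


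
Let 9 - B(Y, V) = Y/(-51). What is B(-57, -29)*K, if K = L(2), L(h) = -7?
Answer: -938/17 ≈ -55.176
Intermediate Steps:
B(Y, V) = 9 + Y/51 (B(Y, V) = 9 - Y/(-51) = 9 - Y*(-1)/51 = 9 - (-1)*Y/51 = 9 + Y/51)
K = -7
B(-57, -29)*K = (9 + (1/51)*(-57))*(-7) = (9 - 19/17)*(-7) = (134/17)*(-7) = -938/17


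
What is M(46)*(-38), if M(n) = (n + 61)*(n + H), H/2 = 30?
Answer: -430996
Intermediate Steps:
H = 60 (H = 2*30 = 60)
M(n) = (60 + n)*(61 + n) (M(n) = (n + 61)*(n + 60) = (61 + n)*(60 + n) = (60 + n)*(61 + n))
M(46)*(-38) = (3660 + 46² + 121*46)*(-38) = (3660 + 2116 + 5566)*(-38) = 11342*(-38) = -430996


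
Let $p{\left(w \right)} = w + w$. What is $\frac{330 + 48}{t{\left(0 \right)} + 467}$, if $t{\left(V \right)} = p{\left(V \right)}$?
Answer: $\frac{378}{467} \approx 0.80942$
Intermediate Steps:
$p{\left(w \right)} = 2 w$
$t{\left(V \right)} = 2 V$
$\frac{330 + 48}{t{\left(0 \right)} + 467} = \frac{330 + 48}{2 \cdot 0 + 467} = \frac{378}{0 + 467} = \frac{378}{467}$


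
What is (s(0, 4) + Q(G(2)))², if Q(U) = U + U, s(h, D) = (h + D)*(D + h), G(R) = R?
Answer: 400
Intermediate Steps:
s(h, D) = (D + h)² (s(h, D) = (D + h)*(D + h) = (D + h)²)
Q(U) = 2*U
(s(0, 4) + Q(G(2)))² = ((4 + 0)² + 2*2)² = (4² + 4)² = (16 + 4)² = 20² = 400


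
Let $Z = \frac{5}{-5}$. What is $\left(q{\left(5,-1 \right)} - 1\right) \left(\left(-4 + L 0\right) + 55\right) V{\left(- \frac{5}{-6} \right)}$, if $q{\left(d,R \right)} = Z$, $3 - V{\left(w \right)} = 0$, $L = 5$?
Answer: $-306$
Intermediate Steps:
$V{\left(w \right)} = 3$ ($V{\left(w \right)} = 3 - 0 = 3 + 0 = 3$)
$Z = -1$ ($Z = 5 \left(- \frac{1}{5}\right) = -1$)
$q{\left(d,R \right)} = -1$
$\left(q{\left(5,-1 \right)} - 1\right) \left(\left(-4 + L 0\right) + 55\right) V{\left(- \frac{5}{-6} \right)} = \left(-1 - 1\right) \left(\left(-4 + 5 \cdot 0\right) + 55\right) 3 = \left(-1 - 1\right) \left(\left(-4 + 0\right) + 55\right) 3 = - 2 \left(-4 + 55\right) 3 = - 2 \cdot 51 \cdot 3 = \left(-2\right) 153 = -306$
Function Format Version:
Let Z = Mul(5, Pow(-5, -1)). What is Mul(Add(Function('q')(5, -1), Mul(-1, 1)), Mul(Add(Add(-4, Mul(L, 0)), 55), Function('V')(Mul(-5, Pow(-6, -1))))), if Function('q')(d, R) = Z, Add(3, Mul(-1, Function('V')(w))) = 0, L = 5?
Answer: -306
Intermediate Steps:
Function('V')(w) = 3 (Function('V')(w) = Add(3, Mul(-1, 0)) = Add(3, 0) = 3)
Z = -1 (Z = Mul(5, Rational(-1, 5)) = -1)
Function('q')(d, R) = -1
Mul(Add(Function('q')(5, -1), Mul(-1, 1)), Mul(Add(Add(-4, Mul(L, 0)), 55), Function('V')(Mul(-5, Pow(-6, -1))))) = Mul(Add(-1, Mul(-1, 1)), Mul(Add(Add(-4, Mul(5, 0)), 55), 3)) = Mul(Add(-1, -1), Mul(Add(Add(-4, 0), 55), 3)) = Mul(-2, Mul(Add(-4, 55), 3)) = Mul(-2, Mul(51, 3)) = Mul(-2, 153) = -306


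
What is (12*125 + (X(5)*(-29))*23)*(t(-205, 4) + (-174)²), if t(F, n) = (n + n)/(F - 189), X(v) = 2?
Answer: 990085088/197 ≈ 5.0258e+6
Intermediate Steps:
t(F, n) = 2*n/(-189 + F) (t(F, n) = (2*n)/(-189 + F) = 2*n/(-189 + F))
(12*125 + (X(5)*(-29))*23)*(t(-205, 4) + (-174)²) = (12*125 + (2*(-29))*23)*(2*4/(-189 - 205) + (-174)²) = (1500 - 58*23)*(2*4/(-394) + 30276) = (1500 - 1334)*(2*4*(-1/394) + 30276) = 166*(-4/197 + 30276) = 166*(5964368/197) = 990085088/197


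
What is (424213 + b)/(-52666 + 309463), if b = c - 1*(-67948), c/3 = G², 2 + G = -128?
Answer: 542861/256797 ≈ 2.1140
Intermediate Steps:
G = -130 (G = -2 - 128 = -130)
c = 50700 (c = 3*(-130)² = 3*16900 = 50700)
b = 118648 (b = 50700 - 1*(-67948) = 50700 + 67948 = 118648)
(424213 + b)/(-52666 + 309463) = (424213 + 118648)/(-52666 + 309463) = 542861/256797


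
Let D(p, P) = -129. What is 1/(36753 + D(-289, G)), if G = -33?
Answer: 1/36624 ≈ 2.7304e-5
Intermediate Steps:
1/(36753 + D(-289, G)) = 1/(36753 - 129) = 1/36624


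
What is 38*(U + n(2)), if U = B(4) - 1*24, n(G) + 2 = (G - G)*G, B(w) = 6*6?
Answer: 380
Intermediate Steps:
B(w) = 36
n(G) = -2 (n(G) = -2 + (G - G)*G = -2 + 0*G = -2 + 0 = -2)
U = 12 (U = 36 - 1*24 = 36 - 24 = 12)
38*(U + n(2)) = 38*(12 - 2) = 38*10 = 380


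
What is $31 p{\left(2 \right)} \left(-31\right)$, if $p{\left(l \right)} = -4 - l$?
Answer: $5766$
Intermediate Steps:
$31 p{\left(2 \right)} \left(-31\right) = 31 \left(-4 - 2\right) \left(-31\right) = 31 \left(-6\right) \left(-31\right) = \left(-186\right) \left(-31\right) = 5766$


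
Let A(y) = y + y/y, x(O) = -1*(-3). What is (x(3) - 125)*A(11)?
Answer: -1464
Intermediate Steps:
x(O) = 3
A(y) = 1 + y (A(y) = y + 1 = 1 + y)
(x(3) - 125)*A(11) = (3 - 125)*(1 + 11) = -122*12 = -1464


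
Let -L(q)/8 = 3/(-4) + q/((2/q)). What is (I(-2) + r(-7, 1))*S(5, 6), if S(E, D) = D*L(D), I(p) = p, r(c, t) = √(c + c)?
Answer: 1656 - 828*I*√14 ≈ 1656.0 - 3098.1*I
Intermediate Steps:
r(c, t) = √2*√c (r(c, t) = √(2*c) = √2*√c)
L(q) = 6 - 4*q² (L(q) = -8*(3/(-4) + q/((2/q))) = -8*(3*(-¼) + q*(q/2)) = -8*(-¾ + q²/2) = 6 - 4*q²)
S(E, D) = D*(6 - 4*D²)
(I(-2) + r(-7, 1))*S(5, 6) = (-2 + √2*√(-7))*(-4*6³ + 6*6) = (-2 + √2*(I*√7))*(-4*216 + 36) = (-2 + I*√14)*(-864 + 36) = (-2 + I*√14)*(-828) = 1656 - 828*I*√14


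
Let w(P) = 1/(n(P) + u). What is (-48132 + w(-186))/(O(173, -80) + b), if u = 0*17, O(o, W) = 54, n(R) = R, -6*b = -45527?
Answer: -8952553/1421381 ≈ -6.2985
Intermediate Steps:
b = 45527/6 (b = -⅙*(-45527) = 45527/6 ≈ 7587.8)
u = 0
w(P) = 1/P (w(P) = 1/(P + 0) = 1/P)
(-48132 + w(-186))/(O(173, -80) + b) = (-48132 + 1/(-186))/(54 + 45527/6) = (-48132 - 1/186)/(45851/6) = -8952553/186*6/45851 = -8952553/1421381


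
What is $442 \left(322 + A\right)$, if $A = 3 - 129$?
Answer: $86632$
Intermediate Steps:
$A = -126$
$442 \left(322 + A\right) = 442 \left(322 - 126\right) = 442 \cdot 196 = 86632$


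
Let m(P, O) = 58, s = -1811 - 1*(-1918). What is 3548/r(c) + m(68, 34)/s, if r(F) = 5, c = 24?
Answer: 379926/535 ≈ 710.14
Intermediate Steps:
s = 107 (s = -1811 + 1918 = 107)
3548/r(c) + m(68, 34)/s = 3548/5 + 58/107 = 379926/535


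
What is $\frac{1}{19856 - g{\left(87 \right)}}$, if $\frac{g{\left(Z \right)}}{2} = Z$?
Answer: $\frac{1}{19682} \approx 5.0808 \cdot 10^{-5}$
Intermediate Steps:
$g{\left(Z \right)} = 2 Z$
$\frac{1}{19856 - g{\left(87 \right)}} = \frac{1}{19856 - 2 \cdot 87} = \frac{1}{19856 - 174} = \frac{1}{19682}$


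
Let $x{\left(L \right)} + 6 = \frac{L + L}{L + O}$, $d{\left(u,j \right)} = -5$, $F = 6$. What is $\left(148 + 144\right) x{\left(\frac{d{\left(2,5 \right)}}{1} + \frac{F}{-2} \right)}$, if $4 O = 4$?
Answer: $- \frac{7592}{7} \approx -1084.6$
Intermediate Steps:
$O = 1$ ($O = \frac{1}{4} \cdot 4 = 1$)
$x{\left(L \right)} = -6 + \frac{2 L}{1 + L}$ ($x{\left(L \right)} = -6 + \frac{L + L}{L + 1} = -6 + \frac{2 L}{1 + L}$)
$\left(148 + 144\right) x{\left(\frac{d{\left(2,5 \right)}}{1} + \frac{F}{-2} \right)} = \left(148 + 144\right) \frac{2 \left(-3 - 2 \left(- \frac{5}{1} + \frac{6}{-2}\right)\right)}{1 + \left(- \frac{5}{1} + \frac{6}{-2}\right)} = 292 \frac{2 \left(-3 - 2 \left(\left(-5\right) 1 + 6 \left(- \frac{1}{2}\right)\right)\right)}{1 + \left(\left(-5\right) 1 + 6 \left(- \frac{1}{2}\right)\right)} = 292 \frac{2 \left(-3 - 2 \left(-5 - 3\right)\right)}{1 - 8} = 292 \frac{2 \left(-3 - -16\right)}{1 - 8} = 292 \frac{2 \left(-3 + 16\right)}{-7} = 292 \cdot 2 \left(- \frac{1}{7}\right) 13 = 292 \left(- \frac{26}{7}\right) = - \frac{7592}{7}$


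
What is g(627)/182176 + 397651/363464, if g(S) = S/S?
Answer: 9055354005/8276802208 ≈ 1.0941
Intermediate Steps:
g(S) = 1
g(627)/182176 + 397651/363464 = 1/182176 + 397651/363464 = 9055354005/8276802208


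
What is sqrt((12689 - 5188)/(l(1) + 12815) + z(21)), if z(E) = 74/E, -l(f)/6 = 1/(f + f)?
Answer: sqrt(74366578167)/134526 ≈ 2.0271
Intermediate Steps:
l(f) = -3/f (l(f) = -6/(f + f) = -6*1/(2*f) = -3/f)
sqrt((12689 - 5188)/(l(1) + 12815) + z(21)) = sqrt((12689 - 5188)/(-3/1 + 12815) + 74/21) = sqrt(7501/(-3*1 + 12815) + 74*(1/21)) = sqrt(7501/(-3 + 12815) + 74/21) = sqrt(7501/12812 + 74/21) = sqrt(1105609/269052) = sqrt(74366578167)/134526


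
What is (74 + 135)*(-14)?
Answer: -2926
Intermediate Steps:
(74 + 135)*(-14) = 209*(-14) = -2926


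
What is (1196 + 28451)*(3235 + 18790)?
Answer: 652975175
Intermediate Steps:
(1196 + 28451)*(3235 + 18790) = 29647*22025 = 652975175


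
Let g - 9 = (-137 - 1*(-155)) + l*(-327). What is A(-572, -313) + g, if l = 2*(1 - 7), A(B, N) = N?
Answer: 3638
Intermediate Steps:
l = -12 (l = 2*(-6) = -12)
g = 3951 (g = 9 + ((-137 - 1*(-155)) - 12*(-327)) = 9 + ((-137 + 155) + 3924) = 9 + (18 + 3924) = 9 + 3942 = 3951)
A(-572, -313) + g = -313 + 3951 = 3638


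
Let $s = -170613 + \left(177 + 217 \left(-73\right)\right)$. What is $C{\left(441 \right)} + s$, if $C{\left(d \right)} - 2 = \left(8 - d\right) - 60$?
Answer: $-186768$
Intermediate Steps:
$C{\left(d \right)} = -50 - d$ ($C{\left(d \right)} = 2 - \left(52 + d\right) = -50 - d$)
$s = -186277$ ($s = -170613 + \left(177 - 15841\right) = -170613 - 15664 = -186277$)
$C{\left(441 \right)} + s = \left(-50 - 441\right) - 186277 = -491 - 186277 = -186768$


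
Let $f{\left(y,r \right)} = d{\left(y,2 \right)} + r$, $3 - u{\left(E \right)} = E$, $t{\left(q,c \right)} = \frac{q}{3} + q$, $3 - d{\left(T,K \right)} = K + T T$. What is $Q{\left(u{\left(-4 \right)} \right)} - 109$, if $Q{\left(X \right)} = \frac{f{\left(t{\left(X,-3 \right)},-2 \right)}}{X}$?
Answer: $- \frac{7660}{63} \approx -121.59$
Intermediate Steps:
$d{\left(T,K \right)} = 3 - K - T^{2}$ ($d{\left(T,K \right)} = 3 - \left(K + T T\right) = 3 - \left(K + T^{2}\right) = 3 - K - T^{2}$)
$t{\left(q,c \right)} = \frac{4 q}{3}$ ($t{\left(q,c \right)} = \frac{q}{3} + q = \frac{4 q}{3}$)
$u{\left(E \right)} = 3 - E$
$f{\left(y,r \right)} = 1 + r - y^{2}$ ($f{\left(y,r \right)} = \left(3 - 2 - y^{2}\right) + r = \left(1 - y^{2}\right) + r = 1 + r - y^{2}$)
$Q{\left(X \right)} = \frac{-1 - \frac{16 X^{2}}{9}}{X}$ ($Q{\left(X \right)} = \frac{1 - 2 - \left(\frac{4 X}{3}\right)^{2}}{X} = \frac{1 - 2 - \frac{16 X^{2}}{9}}{X} = \frac{-1 - \frac{16 X^{2}}{9}}{X}$)
$Q{\left(u{\left(-4 \right)} \right)} - 109 = \left(- \frac{1}{3 - -4} - \frac{16 \left(3 - -4\right)}{9}\right) - 109 = \left(- \frac{1}{3 + 4} - \frac{16 \left(3 + 4\right)}{9}\right) - 109 = \left(- \frac{1}{7} - \frac{112}{9}\right) - 109 = - \frac{793}{63} - 109 = - \frac{7660}{63}$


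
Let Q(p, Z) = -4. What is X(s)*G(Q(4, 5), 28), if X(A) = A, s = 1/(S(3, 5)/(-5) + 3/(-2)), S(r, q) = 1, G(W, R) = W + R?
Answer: -240/17 ≈ -14.118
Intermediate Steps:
G(W, R) = R + W
s = -10/17 (s = 1/(1/(-5) + 3/(-2)) = 1/(1*(-1/5) + 3*(-1/2)) = 1/(-1/5 - 3/2) = 1/(-17/10) = 1*(-10/17) = -10/17 ≈ -0.58823)
X(s)*G(Q(4, 5), 28) = -10*(28 - 4)/17 = -10/17*24 = -240/17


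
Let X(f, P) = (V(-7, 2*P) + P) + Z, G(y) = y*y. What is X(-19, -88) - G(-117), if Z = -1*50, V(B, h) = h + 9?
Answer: -13994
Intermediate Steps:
G(y) = y²
V(B, h) = 9 + h
Z = -50
X(f, P) = -41 + 3*P (X(f, P) = ((9 + 2*P) + P) - 50 = (9 + 3*P) - 50 = -41 + 3*P)
X(-19, -88) - G(-117) = (-41 + 3*(-88)) - 1*(-117)² = (-41 - 264) - 1*13689 = -305 - 13689 = -13994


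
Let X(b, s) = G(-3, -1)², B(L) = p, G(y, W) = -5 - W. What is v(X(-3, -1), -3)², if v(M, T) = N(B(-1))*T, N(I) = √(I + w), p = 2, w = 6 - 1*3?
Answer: 45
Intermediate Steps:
w = 3 (w = 6 - 3 = 3)
B(L) = 2
N(I) = √(3 + I) (N(I) = √(I + 3) = √(3 + I))
X(b, s) = 16 (X(b, s) = (-5 - 1*(-1))² = (-5 + 1)² = (-4)² = 16)
v(M, T) = T*√5 (v(M, T) = √(3 + 2)*T = √5*T = T*√5)
v(X(-3, -1), -3)² = (-3*√5)² = 45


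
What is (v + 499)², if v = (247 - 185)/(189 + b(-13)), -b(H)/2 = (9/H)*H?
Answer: 7291622881/29241 ≈ 2.4936e+5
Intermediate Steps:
b(H) = -18 (b(H) = -2*9/H*H = -2*9 = -18)
v = 62/171 (v = (247 - 185)/(189 - 18) = 62/171 ≈ 0.36257)
(v + 499)² = (62/171 + 499)² = (85391/171)² = 7291622881/29241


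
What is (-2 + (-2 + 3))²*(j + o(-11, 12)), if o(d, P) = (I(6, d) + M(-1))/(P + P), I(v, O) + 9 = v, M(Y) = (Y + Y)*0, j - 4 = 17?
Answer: 167/8 ≈ 20.875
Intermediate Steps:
j = 21 (j = 4 + 17 = 21)
M(Y) = 0 (M(Y) = (2*Y)*0 = 0)
I(v, O) = -9 + v
o(d, P) = -3/(2*P) (o(d, P) = ((-9 + 6) + 0)/(P + P) = (-3 + 0)/((2*P)) = -3/(2*P))
(-2 + (-2 + 3))²*(j + o(-11, 12)) = (-2 + (-2 + 3))²*(21 - 3/2/12) = (-2 + 1)²*(21 - 3/2*1/12) = (-1)²*(21 - ⅛) = 1*(167/8) = 167/8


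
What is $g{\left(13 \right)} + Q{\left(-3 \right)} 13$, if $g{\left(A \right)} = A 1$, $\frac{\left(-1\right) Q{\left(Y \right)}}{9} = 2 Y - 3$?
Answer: $1066$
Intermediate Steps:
$Q{\left(Y \right)} = 27 - 18 Y$ ($Q{\left(Y \right)} = - 9 \left(2 Y - 3\right) = - 9 \left(-3 + 2 Y\right) = 27 - 18 Y$)
$g{\left(A \right)} = A$
$g{\left(13 \right)} + Q{\left(-3 \right)} 13 = 13 + \left(27 - -54\right) 13 = 13 + \left(27 + 54\right) 13 = 13 + 81 \cdot 13 = 13 + 1053 = 1066$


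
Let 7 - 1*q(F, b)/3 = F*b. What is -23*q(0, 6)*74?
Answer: -35742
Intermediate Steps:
q(F, b) = 21 - 3*F*b
-23*q(0, 6)*74 = -23*(21 - 3*0*6)*74 = -23*(21 + 0)*74 = -23*21*74 = -483*74 = -35742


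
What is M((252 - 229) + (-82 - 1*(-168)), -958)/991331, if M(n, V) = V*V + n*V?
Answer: 813342/991331 ≈ 0.82045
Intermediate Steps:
M(n, V) = V² + V*n
M((252 - 229) + (-82 - 1*(-168)), -958)/991331 = -958*(-958 + ((252 - 229) + (-82 - 1*(-168))))/991331 = -958*(-958 + (23 + (-82 + 168)))*(1/991331) = -958*(-958 + (23 + 86))*(1/991331) = -958*(-958 + 109)*(1/991331) = -958*(-849)*(1/991331) = 813342*(1/991331) = 813342/991331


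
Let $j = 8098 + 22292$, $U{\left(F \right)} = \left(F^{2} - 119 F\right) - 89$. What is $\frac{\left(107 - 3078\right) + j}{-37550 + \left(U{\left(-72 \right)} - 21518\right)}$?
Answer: $- \frac{27419}{45405} \approx -0.60388$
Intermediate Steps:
$U{\left(F \right)} = -89 + F^{2} - 119 F$
$j = 30390$
$\frac{\left(107 - 3078\right) + j}{-37550 + \left(U{\left(-72 \right)} - 21518\right)} = \frac{\left(107 - 3078\right) + 30390}{-37550 - 7855} = \frac{\left(107 - 3078\right) + 30390}{-37550 + \left(\left(-89 + 5184 + 8568\right) - 21518\right)} = \frac{-2971 + 30390}{-37550 + \left(13663 - 21518\right)} = \frac{27419}{-37550 - 7855} = \frac{27419}{-45405} = 27419 \left(- \frac{1}{45405}\right) = - \frac{27419}{45405}$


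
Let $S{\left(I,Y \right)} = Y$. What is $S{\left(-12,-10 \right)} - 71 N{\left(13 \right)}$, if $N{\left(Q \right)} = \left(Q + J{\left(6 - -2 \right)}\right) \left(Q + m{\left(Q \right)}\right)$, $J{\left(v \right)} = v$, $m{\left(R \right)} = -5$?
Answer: $-11938$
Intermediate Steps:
$N{\left(Q \right)} = \left(-5 + Q\right) \left(8 + Q\right)$ ($N{\left(Q \right)} = \left(Q + \left(6 - -2\right)\right) \left(Q - 5\right) = \left(Q + \left(6 + 2\right)\right) \left(-5 + Q\right) = \left(Q + 8\right) \left(-5 + Q\right) = \left(8 + Q\right) \left(-5 + Q\right) = \left(-5 + Q\right) \left(8 + Q\right)$)
$S{\left(-12,-10 \right)} - 71 N{\left(13 \right)} = -10 - 71 \left(-40 + 13^{2} + 3 \cdot 13\right) = -10 - 71 \left(-40 + 169 + 39\right) = -10 - 11928 = -11938$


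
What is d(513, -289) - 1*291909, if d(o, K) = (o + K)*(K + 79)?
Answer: -338949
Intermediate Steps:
d(o, K) = (79 + K)*(K + o) (d(o, K) = (K + o)*(79 + K) = (79 + K)*(K + o))
d(513, -289) - 1*291909 = ((-289)² + 79*(-289) + 79*513 - 289*513) - 1*291909 = (83521 - 22831 + 40527 - 148257) - 291909 = -47040 - 291909 = -338949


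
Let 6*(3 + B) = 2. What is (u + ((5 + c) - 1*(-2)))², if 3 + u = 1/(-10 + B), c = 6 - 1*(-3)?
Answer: 241081/1444 ≈ 166.95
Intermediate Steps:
B = -8/3 (B = -3 + (⅙)*2 = -3 + ⅓ = -8/3 ≈ -2.6667)
c = 9 (c = 6 + 3 = 9)
u = -117/38 (u = -3 + 1/(-10 - 8/3) = -3 + 1/(-38/3) = -3 - 3/38 = -117/38 ≈ -3.0789)
(u + ((5 + c) - 1*(-2)))² = (-117/38 + ((5 + 9) - 1*(-2)))² = (-117/38 + (14 + 2))² = (-117/38 + 16)² = (491/38)² = 241081/1444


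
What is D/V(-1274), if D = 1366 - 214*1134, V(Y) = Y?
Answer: 120655/637 ≈ 189.41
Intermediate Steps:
D = -241310 (D = 1366 - 242676 = -241310)
D/V(-1274) = -241310/(-1274) = -241310*(-1/1274) = 120655/637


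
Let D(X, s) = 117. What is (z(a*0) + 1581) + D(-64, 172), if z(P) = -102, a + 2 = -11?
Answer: 1596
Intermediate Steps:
a = -13 (a = -2 - 11 = -13)
(z(a*0) + 1581) + D(-64, 172) = (-102 + 1581) + 117 = 1479 + 117 = 1596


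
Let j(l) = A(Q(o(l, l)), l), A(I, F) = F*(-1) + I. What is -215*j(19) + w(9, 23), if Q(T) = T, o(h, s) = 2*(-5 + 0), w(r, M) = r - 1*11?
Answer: 6233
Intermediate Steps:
w(r, M) = -11 + r (w(r, M) = r - 11 = -11 + r)
o(h, s) = -10 (o(h, s) = 2*(-5) = -10)
A(I, F) = I - F (A(I, F) = -F + I = I - F)
j(l) = -10 - l
-215*j(19) + w(9, 23) = -215*(-10 - 1*19) + (-11 + 9) = -215*(-10 - 19) - 2 = -215*(-29) - 2 = 6235 - 2 = 6233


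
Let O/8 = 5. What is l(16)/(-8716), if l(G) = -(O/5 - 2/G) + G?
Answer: -65/69728 ≈ -0.00093219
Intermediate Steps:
O = 40 (O = 8*5 = 40)
l(G) = -8 + G + 2/G (l(G) = -(40/5 - 2/G) + G = -(40*(⅕) - 2/G) + G = -(8 - 2/G) + G = (-8 + 2/G) + G = -8 + G + 2/G)
l(16)/(-8716) = (-8 + 16 + 2/16)/(-8716) = (-8 + 16 + 2*(1/16))*(-1/8716) = (-8 + 16 + ⅛)*(-1/8716) = (65/8)*(-1/8716) = -65/69728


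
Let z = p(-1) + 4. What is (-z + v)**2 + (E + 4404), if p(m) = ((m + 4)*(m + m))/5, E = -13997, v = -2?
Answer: -239249/25 ≈ -9570.0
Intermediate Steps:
p(m) = 2*m*(4 + m)/5 (p(m) = ((4 + m)*(2*m))*(1/5) = (2*m*(4 + m))*(1/5) = 2*m*(4 + m)/5)
z = 14/5 (z = (2/5)*(-1)*(4 - 1) + 4 = (2/5)*(-1)*3 + 4 = -6/5 + 4 = 14/5 ≈ 2.8000)
(-z + v)**2 + (E + 4404) = (-1*14/5 - 2)**2 + (-13997 + 4404) = (-14/5 - 2)**2 - 9593 = (-24/5)**2 - 9593 = 576/25 - 9593 = -239249/25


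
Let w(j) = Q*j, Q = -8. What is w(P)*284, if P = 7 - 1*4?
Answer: -6816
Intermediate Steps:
P = 3 (P = 7 - 4 = 3)
w(j) = -8*j
w(P)*284 = -8*3*284 = -24*284 = -6816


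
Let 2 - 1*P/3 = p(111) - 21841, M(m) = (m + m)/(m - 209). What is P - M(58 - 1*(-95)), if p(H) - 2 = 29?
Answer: 1832361/28 ≈ 65441.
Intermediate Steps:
p(H) = 31 (p(H) = 2 + 29 = 31)
M(m) = 2*m/(-209 + m) (M(m) = (2*m)/(-209 + m) = 2*m/(-209 + m))
P = 65436 (P = 6 - 3*(31 - 21841) = 6 - 3*(-21810) = 6 + 65430 = 65436)
P - M(58 - 1*(-95)) = 65436 - 2*(58 - 1*(-95))/(-209 + (58 - 1*(-95))) = 65436 - 2*(58 + 95)/(-209 + (58 + 95)) = 65436 - 2*153/(-209 + 153) = 65436 - 2*153/(-56) = 65436 - 2*153*(-1)/56 = 65436 - 1*(-153/28) = 65436 + 153/28 = 1832361/28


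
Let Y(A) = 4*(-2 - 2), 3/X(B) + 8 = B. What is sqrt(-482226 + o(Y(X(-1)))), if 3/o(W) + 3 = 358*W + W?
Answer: 5*I*sqrt(637078587411)/5747 ≈ 694.42*I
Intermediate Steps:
X(B) = 3/(-8 + B)
Y(A) = -16 (Y(A) = 4*(-4) = -16)
o(W) = 3/(-3 + 359*W) (o(W) = 3/(-3 + (358*W + W)) = 3/(-3 + 359*W))
sqrt(-482226 + o(Y(X(-1)))) = sqrt(-482226 + 3/(-3 + 359*(-16))) = sqrt(-482226 + 3/(-3 - 5744)) = sqrt(-482226 + 3/(-5747)) = sqrt(-482226 + 3*(-1/5747)) = sqrt(-482226 - 3/5747) = sqrt(-2771352825/5747) = 5*I*sqrt(637078587411)/5747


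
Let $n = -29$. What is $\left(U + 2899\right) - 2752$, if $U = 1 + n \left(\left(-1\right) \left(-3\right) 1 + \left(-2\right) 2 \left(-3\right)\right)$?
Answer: $-287$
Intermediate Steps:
$U = -434$ ($U = 1 - 29 \left(\left(-1\right) \left(-3\right) 1 + \left(-2\right) 2 \left(-3\right)\right) = 1 - 29 \left(3 \cdot 1 - -12\right) = 1 - 29 \left(3 + 12\right) = 1 - 435 = -434$)
$\left(U + 2899\right) - 2752 = \left(-434 + 2899\right) - 2752 = 2465 - 2752 = -287$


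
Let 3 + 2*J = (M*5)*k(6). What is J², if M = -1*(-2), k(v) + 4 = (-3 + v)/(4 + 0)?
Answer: 5041/16 ≈ 315.06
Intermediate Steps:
k(v) = -19/4 + v/4 (k(v) = -4 + (-3 + v)/(4 + 0) = -4 + (-3 + v)/4 = -4 + (-3 + v)*(¼) = -4 + (-¾ + v/4) = -19/4 + v/4)
M = 2
J = -71/4 (J = -3/2 + ((2*5)*(-19/4 + (¼)*6))/2 = -3/2 + (10*(-19/4 + 3/2))/2 = -3/2 + (10*(-13/4))/2 = -3/2 + (½)*(-65/2) = -3/2 - 65/4 = -71/4 ≈ -17.750)
J² = (-71/4)² = 5041/16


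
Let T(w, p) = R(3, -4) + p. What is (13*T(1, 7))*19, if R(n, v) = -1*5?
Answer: 494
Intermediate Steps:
R(n, v) = -5
T(w, p) = -5 + p
(13*T(1, 7))*19 = (13*(-5 + 7))*19 = (13*2)*19 = 26*19 = 494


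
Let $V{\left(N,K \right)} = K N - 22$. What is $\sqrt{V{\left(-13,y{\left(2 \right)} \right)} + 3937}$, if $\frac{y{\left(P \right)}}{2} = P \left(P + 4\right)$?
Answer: $\sqrt{3603} \approx 60.025$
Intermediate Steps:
$y{\left(P \right)} = 2 P \left(4 + P\right)$ ($y{\left(P \right)} = 2 P \left(P + 4\right) = 2 P \left(4 + P\right)$)
$V{\left(N,K \right)} = -22 + K N$
$\sqrt{V{\left(-13,y{\left(2 \right)} \right)} + 3937} = \sqrt{\left(-22 + 2 \cdot 2 \left(4 + 2\right) \left(-13\right)\right) + 3937} = \sqrt{\left(-22 + 2 \cdot 2 \cdot 6 \left(-13\right)\right) + 3937} = \sqrt{\left(-22 + 24 \left(-13\right)\right) + 3937} = \sqrt{\left(-22 - 312\right) + 3937} = \sqrt{-334 + 3937} = \sqrt{3603}$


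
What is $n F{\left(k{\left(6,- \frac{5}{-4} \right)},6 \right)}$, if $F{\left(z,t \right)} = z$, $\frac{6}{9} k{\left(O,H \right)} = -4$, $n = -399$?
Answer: $2394$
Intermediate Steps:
$k{\left(O,H \right)} = -6$ ($k{\left(O,H \right)} = \frac{3}{2} \left(-4\right) = -6$)
$n F{\left(k{\left(6,- \frac{5}{-4} \right)},6 \right)} = \left(-399\right) \left(-6\right) = 2394$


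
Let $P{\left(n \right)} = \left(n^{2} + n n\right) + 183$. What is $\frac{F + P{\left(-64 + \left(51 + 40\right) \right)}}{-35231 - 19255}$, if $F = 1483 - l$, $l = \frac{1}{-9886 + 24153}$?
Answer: $- \frac{44570107}{777351762} \approx -0.057336$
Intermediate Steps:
$l = \frac{1}{14267} \approx 7.0092 \cdot 10^{-5}$
$P{\left(n \right)} = 183 + 2 n^{2}$ ($P{\left(n \right)} = \left(n^{2} + n^{2}\right) + 183 = 2 n^{2} + 183 = 183 + 2 n^{2}$)
$F = \frac{21157960}{14267}$ ($F = 1483 - \frac{1}{14267} = \frac{21157960}{14267} \approx 1483.0$)
$\frac{F + P{\left(-64 + \left(51 + 40\right) \right)}}{-35231 - 19255} = \frac{\frac{21157960}{14267} + \left(183 + 2 \left(-64 + \left(51 + 40\right)\right)^{2}\right)}{-35231 - 19255} = \frac{\frac{21157960}{14267} + \left(183 + 2 \left(-64 + 91\right)^{2}\right)}{-54486} = \left(\frac{21157960}{14267} + \left(183 + 2 \cdot 27^{2}\right)\right) \left(- \frac{1}{54486}\right) = \left(\frac{21157960}{14267} + \left(183 + 2 \cdot 729\right)\right) \left(- \frac{1}{54486}\right) = \left(\frac{21157960}{14267} + \left(183 + 1458\right)\right) \left(- \frac{1}{54486}\right) = \left(\frac{21157960}{14267} + 1641\right) \left(- \frac{1}{54486}\right) = \frac{44570107}{14267} \left(- \frac{1}{54486}\right) = - \frac{44570107}{777351762}$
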